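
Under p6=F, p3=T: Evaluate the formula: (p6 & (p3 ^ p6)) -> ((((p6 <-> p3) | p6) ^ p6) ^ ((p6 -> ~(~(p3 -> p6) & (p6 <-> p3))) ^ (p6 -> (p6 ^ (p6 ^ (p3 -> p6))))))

p3 ^ p6 = T ^ F = T
p6 & (p3 ^ p6) = F & T = F
p6 <-> p3 = F <-> T = F
(p6 <-> p3) | p6 = F | F = F
((p6 <-> p3) | p6) ^ p6 = F ^ F = F
p3 -> p6 = T -> F = F
~(p3 -> p6) = ~F = T
p6 <-> p3 = F <-> T = F
~(p3 -> p6) & (p6 <-> p3) = T & F = F
~(~(p3 -> p6) & (p6 <-> p3)) = ~F = T
p6 -> ~(~(p3 -> p6) & (p6 <-> p3)) = F -> T = T
p3 -> p6 = T -> F = F
p6 ^ (p3 -> p6) = F ^ F = F
p6 ^ (p6 ^ (p3 -> p6)) = F ^ F = F
p6 -> (p6 ^ (p6 ^ (p3 -> p6))) = F -> F = T
(p6 -> ~(~(p3 -> p6) & (p6 <-> p3))) ^ (p6 -> (p6 ^ (p6 ^ (p3 -> p6)))) = T ^ T = F
(((p6 <-> p3) | p6) ^ p6) ^ ((p6 -> ~(~(p3 -> p6) & (p6 <-> p3))) ^ (p6 -> (p6 ^ (p6 ^ (p3 -> p6))))) = F ^ F = F
(p6 & (p3 ^ p6)) -> ((((p6 <-> p3) | p6) ^ p6) ^ ((p6 -> ~(~(p3 -> p6) & (p6 <-> p3))) ^ (p6 -> (p6 ^ (p6 ^ (p3 -> p6)))))) = F -> F = T

T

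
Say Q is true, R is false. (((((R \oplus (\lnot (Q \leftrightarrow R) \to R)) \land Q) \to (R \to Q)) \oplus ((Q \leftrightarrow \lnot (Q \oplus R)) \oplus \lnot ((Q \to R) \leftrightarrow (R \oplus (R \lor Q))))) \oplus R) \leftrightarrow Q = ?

Q \leftrightarrow R = \text{True} \leftrightarrow \text{False} = \text{False}
\lnot (Q \leftrightarrow R) = \lnot \text{False} = \text{True}
\lnot (Q \leftrightarrow R) \to R = \text{True} \to \text{False} = \text{False}
R \oplus (\lnot (Q \leftrightarrow R) \to R) = \text{False} \oplus \text{False} = \text{False}
(R \oplus (\lnot (Q \leftrightarrow R) \to R)) \land Q = \text{False} \land \text{True} = \text{False}
R \to Q = \text{False} \to \text{True} = \text{True}
((R \oplus (\lnot (Q \leftrightarrow R) \to R)) \land Q) \to (R \to Q) = \text{False} \to \text{True} = \text{True}
Q \oplus R = \text{True} \oplus \text{False} = \text{True}
\lnot (Q \oplus R) = \lnot \text{True} = \text{False}
Q \leftrightarrow \lnot (Q \oplus R) = \text{True} \leftrightarrow \text{False} = \text{False}
Q \to R = \text{True} \to \text{False} = \text{False}
R \lor Q = \text{False} \lor \text{True} = \text{True}
R \oplus (R \lor Q) = \text{False} \oplus \text{True} = \text{True}
(Q \to R) \leftrightarrow (R \oplus (R \lor Q)) = \text{False} \leftrightarrow \text{True} = \text{False}
\lnot ((Q \to R) \leftrightarrow (R \oplus (R \lor Q))) = \lnot \text{False} = \text{True}
(Q \leftrightarrow \lnot (Q \oplus R)) \oplus \lnot ((Q \to R) \leftrightarrow (R \oplus (R \lor Q))) = \text{False} \oplus \text{True} = \text{True}
(((R \oplus (\lnot (Q \leftrightarrow R) \to R)) \land Q) \to (R \to Q)) \oplus ((Q \leftrightarrow \lnot (Q \oplus R)) \oplus \lnot ((Q \to R) \leftrightarrow (R \oplus (R \lor Q)))) = \text{True} \oplus \text{True} = \text{False}
((((R \oplus (\lnot (Q \leftrightarrow R) \to R)) \land Q) \to (R \to Q)) \oplus ((Q \leftrightarrow \lnot (Q \oplus R)) \oplus \lnot ((Q \to R) \leftrightarrow (R \oplus (R \lor Q))))) \oplus R = \text{False} \oplus \text{False} = \text{False}
(((((R \oplus (\lnot (Q \leftrightarrow R) \to R)) \land Q) \to (R \to Q)) \oplus ((Q \leftrightarrow \lnot (Q \oplus R)) \oplus \lnot ((Q \to R) \leftrightarrow (R \oplus (R \lor Q))))) \oplus R) \leftrightarrow Q = \text{False} \leftrightarrow \text{True} = \text{False}

\text{False}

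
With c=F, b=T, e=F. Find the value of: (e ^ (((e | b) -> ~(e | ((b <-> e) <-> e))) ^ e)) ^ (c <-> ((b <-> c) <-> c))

e | b = F | T = T
b <-> e = T <-> F = F
(b <-> e) <-> e = F <-> F = T
e | ((b <-> e) <-> e) = F | T = T
~(e | ((b <-> e) <-> e)) = ~T = F
(e | b) -> ~(e | ((b <-> e) <-> e)) = T -> F = F
((e | b) -> ~(e | ((b <-> e) <-> e))) ^ e = F ^ F = F
e ^ (((e | b) -> ~(e | ((b <-> e) <-> e))) ^ e) = F ^ F = F
b <-> c = T <-> F = F
(b <-> c) <-> c = F <-> F = T
c <-> ((b <-> c) <-> c) = F <-> T = F
(e ^ (((e | b) -> ~(e | ((b <-> e) <-> e))) ^ e)) ^ (c <-> ((b <-> c) <-> c)) = F ^ F = F

F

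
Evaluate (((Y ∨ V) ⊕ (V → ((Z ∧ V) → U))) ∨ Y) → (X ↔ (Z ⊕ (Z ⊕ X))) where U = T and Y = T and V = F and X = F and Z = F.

Y ∨ V = T ∨ F = T
Z ∧ V = F ∧ F = F
(Z ∧ V) → U = F → T = T
V → ((Z ∧ V) → U) = F → T = T
(Y ∨ V) ⊕ (V → ((Z ∧ V) → U)) = T ⊕ T = F
((Y ∨ V) ⊕ (V → ((Z ∧ V) → U))) ∨ Y = F ∨ T = T
Z ⊕ X = F ⊕ F = F
Z ⊕ (Z ⊕ X) = F ⊕ F = F
X ↔ (Z ⊕ (Z ⊕ X)) = F ↔ F = T
(((Y ∨ V) ⊕ (V → ((Z ∧ V) → U))) ∨ Y) → (X ↔ (Z ⊕ (Z ⊕ X))) = T → T = T

T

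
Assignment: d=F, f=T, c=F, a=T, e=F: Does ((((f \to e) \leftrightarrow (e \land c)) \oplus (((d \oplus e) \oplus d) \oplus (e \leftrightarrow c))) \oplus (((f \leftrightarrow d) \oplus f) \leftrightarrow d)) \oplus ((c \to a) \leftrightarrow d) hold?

F

f \to e = T \to F = F
e \land c = F \land F = F
(f \to e) \leftrightarrow (e \land c) = F \leftrightarrow F = T
d \oplus e = F \oplus F = F
(d \oplus e) \oplus d = F \oplus F = F
e \leftrightarrow c = F \leftrightarrow F = T
((d \oplus e) \oplus d) \oplus (e \leftrightarrow c) = F \oplus T = T
((f \to e) \leftrightarrow (e \land c)) \oplus (((d \oplus e) \oplus d) \oplus (e \leftrightarrow c)) = T \oplus T = F
f \leftrightarrow d = T \leftrightarrow F = F
(f \leftrightarrow d) \oplus f = F \oplus T = T
((f \leftrightarrow d) \oplus f) \leftrightarrow d = T \leftrightarrow F = F
(((f \to e) \leftrightarrow (e \land c)) \oplus (((d \oplus e) \oplus d) \oplus (e \leftrightarrow c))) \oplus (((f \leftrightarrow d) \oplus f) \leftrightarrow d) = F \oplus F = F
c \to a = F \to T = T
(c \to a) \leftrightarrow d = T \leftrightarrow F = F
((((f \to e) \leftrightarrow (e \land c)) \oplus (((d \oplus e) \oplus d) \oplus (e \leftrightarrow c))) \oplus (((f \leftrightarrow d) \oplus f) \leftrightarrow d)) \oplus ((c \to a) \leftrightarrow d) = F \oplus F = F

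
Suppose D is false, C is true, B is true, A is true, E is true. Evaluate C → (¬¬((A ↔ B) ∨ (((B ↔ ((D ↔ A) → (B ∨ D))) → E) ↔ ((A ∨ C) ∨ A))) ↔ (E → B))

A ↔ B = T ↔ T = T
D ↔ A = F ↔ T = F
B ∨ D = T ∨ F = T
(D ↔ A) → (B ∨ D) = F → T = T
B ↔ ((D ↔ A) → (B ∨ D)) = T ↔ T = T
(B ↔ ((D ↔ A) → (B ∨ D))) → E = T → T = T
A ∨ C = T ∨ T = T
(A ∨ C) ∨ A = T ∨ T = T
((B ↔ ((D ↔ A) → (B ∨ D))) → E) ↔ ((A ∨ C) ∨ A) = T ↔ T = T
(A ↔ B) ∨ (((B ↔ ((D ↔ A) → (B ∨ D))) → E) ↔ ((A ∨ C) ∨ A)) = T ∨ T = T
¬((A ↔ B) ∨ (((B ↔ ((D ↔ A) → (B ∨ D))) → E) ↔ ((A ∨ C) ∨ A))) = ¬T = F
¬¬((A ↔ B) ∨ (((B ↔ ((D ↔ A) → (B ∨ D))) → E) ↔ ((A ∨ C) ∨ A))) = ¬F = T
E → B = T → T = T
¬¬((A ↔ B) ∨ (((B ↔ ((D ↔ A) → (B ∨ D))) → E) ↔ ((A ∨ C) ∨ A))) ↔ (E → B) = T ↔ T = T
C → (¬¬((A ↔ B) ∨ (((B ↔ ((D ↔ A) → (B ∨ D))) → E) ↔ ((A ∨ C) ∨ A))) ↔ (E → B)) = T → T = T

T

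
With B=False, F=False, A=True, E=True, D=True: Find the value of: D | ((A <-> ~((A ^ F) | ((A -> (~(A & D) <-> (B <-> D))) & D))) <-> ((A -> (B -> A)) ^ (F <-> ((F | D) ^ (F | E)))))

A ^ F = True ^ False = True
A & D = True & True = True
~(A & D) = ~True = False
B <-> D = False <-> True = False
~(A & D) <-> (B <-> D) = False <-> False = True
A -> (~(A & D) <-> (B <-> D)) = True -> True = True
(A -> (~(A & D) <-> (B <-> D))) & D = True & True = True
(A ^ F) | ((A -> (~(A & D) <-> (B <-> D))) & D) = True | True = True
~((A ^ F) | ((A -> (~(A & D) <-> (B <-> D))) & D)) = ~True = False
A <-> ~((A ^ F) | ((A -> (~(A & D) <-> (B <-> D))) & D)) = True <-> False = False
B -> A = False -> True = True
A -> (B -> A) = True -> True = True
F | D = False | True = True
F | E = False | True = True
(F | D) ^ (F | E) = True ^ True = False
F <-> ((F | D) ^ (F | E)) = False <-> False = True
(A -> (B -> A)) ^ (F <-> ((F | D) ^ (F | E))) = True ^ True = False
(A <-> ~((A ^ F) | ((A -> (~(A & D) <-> (B <-> D))) & D))) <-> ((A -> (B -> A)) ^ (F <-> ((F | D) ^ (F | E)))) = False <-> False = True
D | ((A <-> ~((A ^ F) | ((A -> (~(A & D) <-> (B <-> D))) & D))) <-> ((A -> (B -> A)) ^ (F <-> ((F | D) ^ (F | E))))) = True | True = True

True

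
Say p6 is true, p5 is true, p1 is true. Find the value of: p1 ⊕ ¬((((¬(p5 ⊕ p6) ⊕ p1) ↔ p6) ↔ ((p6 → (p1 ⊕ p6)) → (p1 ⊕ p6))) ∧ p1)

p5 ⊕ p6 = T ⊕ T = F
¬(p5 ⊕ p6) = ¬F = T
¬(p5 ⊕ p6) ⊕ p1 = T ⊕ T = F
(¬(p5 ⊕ p6) ⊕ p1) ↔ p6 = F ↔ T = F
p1 ⊕ p6 = T ⊕ T = F
p6 → (p1 ⊕ p6) = T → F = F
p1 ⊕ p6 = T ⊕ T = F
(p6 → (p1 ⊕ p6)) → (p1 ⊕ p6) = F → F = T
((¬(p5 ⊕ p6) ⊕ p1) ↔ p6) ↔ ((p6 → (p1 ⊕ p6)) → (p1 ⊕ p6)) = F ↔ T = F
(((¬(p5 ⊕ p6) ⊕ p1) ↔ p6) ↔ ((p6 → (p1 ⊕ p6)) → (p1 ⊕ p6))) ∧ p1 = F ∧ T = F
¬((((¬(p5 ⊕ p6) ⊕ p1) ↔ p6) ↔ ((p6 → (p1 ⊕ p6)) → (p1 ⊕ p6))) ∧ p1) = ¬F = T
p1 ⊕ ¬((((¬(p5 ⊕ p6) ⊕ p1) ↔ p6) ↔ ((p6 → (p1 ⊕ p6)) → (p1 ⊕ p6))) ∧ p1) = T ⊕ T = F

F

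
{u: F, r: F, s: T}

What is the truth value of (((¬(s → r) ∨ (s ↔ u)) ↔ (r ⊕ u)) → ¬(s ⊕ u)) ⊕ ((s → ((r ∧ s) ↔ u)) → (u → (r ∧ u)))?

Substituting u=F, r=F, s=T:
s → r = T → F = F
¬(s → r) = ¬F = T
s ↔ u = T ↔ F = F
¬(s → r) ∨ (s ↔ u) = T ∨ F = T
r ⊕ u = F ⊕ F = F
(¬(s → r) ∨ (s ↔ u)) ↔ (r ⊕ u) = T ↔ F = F
s ⊕ u = T ⊕ F = T
¬(s ⊕ u) = ¬T = F
((¬(s → r) ∨ (s ↔ u)) ↔ (r ⊕ u)) → ¬(s ⊕ u) = F → F = T
r ∧ s = F ∧ T = F
(r ∧ s) ↔ u = F ↔ F = T
s → ((r ∧ s) ↔ u) = T → T = T
r ∧ u = F ∧ F = F
u → (r ∧ u) = F → F = T
(s → ((r ∧ s) ↔ u)) → (u → (r ∧ u)) = T → T = T
(((¬(s → r) ∨ (s ↔ u)) ↔ (r ⊕ u)) → ¬(s ⊕ u)) ⊕ ((s → ((r ∧ s) ↔ u)) → (u → (r ∧ u))) = T ⊕ T = F

F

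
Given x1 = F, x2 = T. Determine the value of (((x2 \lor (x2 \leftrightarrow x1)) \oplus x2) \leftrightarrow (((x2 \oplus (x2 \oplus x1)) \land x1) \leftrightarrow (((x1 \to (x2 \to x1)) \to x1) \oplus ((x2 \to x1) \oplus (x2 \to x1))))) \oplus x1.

F

x2 \leftrightarrow x1 = T \leftrightarrow F = F
x2 \lor (x2 \leftrightarrow x1) = T \lor F = T
(x2 \lor (x2 \leftrightarrow x1)) \oplus x2 = T \oplus T = F
x2 \oplus x1 = T \oplus F = T
x2 \oplus (x2 \oplus x1) = T \oplus T = F
(x2 \oplus (x2 \oplus x1)) \land x1 = F \land F = F
x2 \to x1 = T \to F = F
x1 \to (x2 \to x1) = F \to F = T
(x1 \to (x2 \to x1)) \to x1 = T \to F = F
x2 \to x1 = T \to F = F
x2 \to x1 = T \to F = F
(x2 \to x1) \oplus (x2 \to x1) = F \oplus F = F
((x1 \to (x2 \to x1)) \to x1) \oplus ((x2 \to x1) \oplus (x2 \to x1)) = F \oplus F = F
((x2 \oplus (x2 \oplus x1)) \land x1) \leftrightarrow (((x1 \to (x2 \to x1)) \to x1) \oplus ((x2 \to x1) \oplus (x2 \to x1))) = F \leftrightarrow F = T
((x2 \lor (x2 \leftrightarrow x1)) \oplus x2) \leftrightarrow (((x2 \oplus (x2 \oplus x1)) \land x1) \leftrightarrow (((x1 \to (x2 \to x1)) \to x1) \oplus ((x2 \to x1) \oplus (x2 \to x1)))) = F \leftrightarrow T = F
(((x2 \lor (x2 \leftrightarrow x1)) \oplus x2) \leftrightarrow (((x2 \oplus (x2 \oplus x1)) \land x1) \leftrightarrow (((x1 \to (x2 \to x1)) \to x1) \oplus ((x2 \to x1) \oplus (x2 \to x1))))) \oplus x1 = F \oplus F = F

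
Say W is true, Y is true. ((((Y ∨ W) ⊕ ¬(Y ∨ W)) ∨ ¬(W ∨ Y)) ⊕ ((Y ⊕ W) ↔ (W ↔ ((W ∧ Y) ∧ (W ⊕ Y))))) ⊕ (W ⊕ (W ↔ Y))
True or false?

Y ∨ W = T ∨ T = T
Y ∨ W = T ∨ T = T
¬(Y ∨ W) = ¬T = F
(Y ∨ W) ⊕ ¬(Y ∨ W) = T ⊕ F = T
W ∨ Y = T ∨ T = T
¬(W ∨ Y) = ¬T = F
((Y ∨ W) ⊕ ¬(Y ∨ W)) ∨ ¬(W ∨ Y) = T ∨ F = T
Y ⊕ W = T ⊕ T = F
W ∧ Y = T ∧ T = T
W ⊕ Y = T ⊕ T = F
(W ∧ Y) ∧ (W ⊕ Y) = T ∧ F = F
W ↔ ((W ∧ Y) ∧ (W ⊕ Y)) = T ↔ F = F
(Y ⊕ W) ↔ (W ↔ ((W ∧ Y) ∧ (W ⊕ Y))) = F ↔ F = T
(((Y ∨ W) ⊕ ¬(Y ∨ W)) ∨ ¬(W ∨ Y)) ⊕ ((Y ⊕ W) ↔ (W ↔ ((W ∧ Y) ∧ (W ⊕ Y)))) = T ⊕ T = F
W ↔ Y = T ↔ T = T
W ⊕ (W ↔ Y) = T ⊕ T = F
((((Y ∨ W) ⊕ ¬(Y ∨ W)) ∨ ¬(W ∨ Y)) ⊕ ((Y ⊕ W) ↔ (W ↔ ((W ∧ Y) ∧ (W ⊕ Y))))) ⊕ (W ⊕ (W ↔ Y)) = F ⊕ F = F

F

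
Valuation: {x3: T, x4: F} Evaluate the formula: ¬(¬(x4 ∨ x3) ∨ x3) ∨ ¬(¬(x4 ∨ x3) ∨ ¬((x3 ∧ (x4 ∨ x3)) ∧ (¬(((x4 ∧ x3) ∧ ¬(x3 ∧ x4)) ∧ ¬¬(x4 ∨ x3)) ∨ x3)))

Substituting x3=T, x4=F:
x4 ∨ x3 = F ∨ T = T
¬(x4 ∨ x3) = ¬T = F
¬(x4 ∨ x3) ∨ x3 = F ∨ T = T
¬(¬(x4 ∨ x3) ∨ x3) = ¬T = F
x4 ∨ x3 = F ∨ T = T
¬(x4 ∨ x3) = ¬T = F
x4 ∨ x3 = F ∨ T = T
x3 ∧ (x4 ∨ x3) = T ∧ T = T
x4 ∧ x3 = F ∧ T = F
x3 ∧ x4 = T ∧ F = F
¬(x3 ∧ x4) = ¬F = T
(x4 ∧ x3) ∧ ¬(x3 ∧ x4) = F ∧ T = F
x4 ∨ x3 = F ∨ T = T
¬(x4 ∨ x3) = ¬T = F
¬¬(x4 ∨ x3) = ¬F = T
((x4 ∧ x3) ∧ ¬(x3 ∧ x4)) ∧ ¬¬(x4 ∨ x3) = F ∧ T = F
¬(((x4 ∧ x3) ∧ ¬(x3 ∧ x4)) ∧ ¬¬(x4 ∨ x3)) = ¬F = T
¬(((x4 ∧ x3) ∧ ¬(x3 ∧ x4)) ∧ ¬¬(x4 ∨ x3)) ∨ x3 = T ∨ T = T
(x3 ∧ (x4 ∨ x3)) ∧ (¬(((x4 ∧ x3) ∧ ¬(x3 ∧ x4)) ∧ ¬¬(x4 ∨ x3)) ∨ x3) = T ∧ T = T
¬((x3 ∧ (x4 ∨ x3)) ∧ (¬(((x4 ∧ x3) ∧ ¬(x3 ∧ x4)) ∧ ¬¬(x4 ∨ x3)) ∨ x3)) = ¬T = F
¬(x4 ∨ x3) ∨ ¬((x3 ∧ (x4 ∨ x3)) ∧ (¬(((x4 ∧ x3) ∧ ¬(x3 ∧ x4)) ∧ ¬¬(x4 ∨ x3)) ∨ x3)) = F ∨ F = F
¬(¬(x4 ∨ x3) ∨ ¬((x3 ∧ (x4 ∨ x3)) ∧ (¬(((x4 ∧ x3) ∧ ¬(x3 ∧ x4)) ∧ ¬¬(x4 ∨ x3)) ∨ x3))) = ¬F = T
¬(¬(x4 ∨ x3) ∨ x3) ∨ ¬(¬(x4 ∨ x3) ∨ ¬((x3 ∧ (x4 ∨ x3)) ∧ (¬(((x4 ∧ x3) ∧ ¬(x3 ∧ x4)) ∧ ¬¬(x4 ∨ x3)) ∨ x3))) = F ∨ T = T

T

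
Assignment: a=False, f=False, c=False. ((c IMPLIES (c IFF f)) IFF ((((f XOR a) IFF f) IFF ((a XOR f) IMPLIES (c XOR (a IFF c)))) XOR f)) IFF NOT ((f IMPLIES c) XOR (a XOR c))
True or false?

False

Substituting a=False, f=False, c=False:
c IFF f = False IFF False = True
c IMPLIES (c IFF f) = False IMPLIES True = True
f XOR a = False XOR False = False
(f XOR a) IFF f = False IFF False = True
a XOR f = False XOR False = False
a IFF c = False IFF False = True
c XOR (a IFF c) = False XOR True = True
(a XOR f) IMPLIES (c XOR (a IFF c)) = False IMPLIES True = True
((f XOR a) IFF f) IFF ((a XOR f) IMPLIES (c XOR (a IFF c))) = True IFF True = True
(((f XOR a) IFF f) IFF ((a XOR f) IMPLIES (c XOR (a IFF c)))) XOR f = True XOR False = True
(c IMPLIES (c IFF f)) IFF ((((f XOR a) IFF f) IFF ((a XOR f) IMPLIES (c XOR (a IFF c)))) XOR f) = True IFF True = True
f IMPLIES c = False IMPLIES False = True
a XOR c = False XOR False = False
(f IMPLIES c) XOR (a XOR c) = True XOR False = True
NOT ((f IMPLIES c) XOR (a XOR c)) = NOT True = False
((c IMPLIES (c IFF f)) IFF ((((f XOR a) IFF f) IFF ((a XOR f) IMPLIES (c XOR (a IFF c)))) XOR f)) IFF NOT ((f IMPLIES c) XOR (a XOR c)) = True IFF False = False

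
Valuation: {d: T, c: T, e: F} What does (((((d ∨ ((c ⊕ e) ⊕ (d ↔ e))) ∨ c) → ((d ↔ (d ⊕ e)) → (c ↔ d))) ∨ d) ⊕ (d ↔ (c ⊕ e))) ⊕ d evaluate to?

T

Substituting d=T, c=T, e=F:
c ⊕ e = T ⊕ F = T
d ↔ e = T ↔ F = F
(c ⊕ e) ⊕ (d ↔ e) = T ⊕ F = T
d ∨ ((c ⊕ e) ⊕ (d ↔ e)) = T ∨ T = T
(d ∨ ((c ⊕ e) ⊕ (d ↔ e))) ∨ c = T ∨ T = T
d ⊕ e = T ⊕ F = T
d ↔ (d ⊕ e) = T ↔ T = T
c ↔ d = T ↔ T = T
(d ↔ (d ⊕ e)) → (c ↔ d) = T → T = T
((d ∨ ((c ⊕ e) ⊕ (d ↔ e))) ∨ c) → ((d ↔ (d ⊕ e)) → (c ↔ d)) = T → T = T
(((d ∨ ((c ⊕ e) ⊕ (d ↔ e))) ∨ c) → ((d ↔ (d ⊕ e)) → (c ↔ d))) ∨ d = T ∨ T = T
c ⊕ e = T ⊕ F = T
d ↔ (c ⊕ e) = T ↔ T = T
((((d ∨ ((c ⊕ e) ⊕ (d ↔ e))) ∨ c) → ((d ↔ (d ⊕ e)) → (c ↔ d))) ∨ d) ⊕ (d ↔ (c ⊕ e)) = T ⊕ T = F
(((((d ∨ ((c ⊕ e) ⊕ (d ↔ e))) ∨ c) → ((d ↔ (d ⊕ e)) → (c ↔ d))) ∨ d) ⊕ (d ↔ (c ⊕ e))) ⊕ d = F ⊕ T = T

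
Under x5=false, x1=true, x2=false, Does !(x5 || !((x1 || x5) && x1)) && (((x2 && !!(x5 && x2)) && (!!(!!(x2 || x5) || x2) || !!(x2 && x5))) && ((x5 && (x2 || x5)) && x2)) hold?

false

x1 || x5 = true || false = true
(x1 || x5) && x1 = true && true = true
!((x1 || x5) && x1) = !true = false
x5 || !((x1 || x5) && x1) = false || false = false
!(x5 || !((x1 || x5) && x1)) = !false = true
x5 && x2 = false && false = false
!(x5 && x2) = !false = true
!!(x5 && x2) = !true = false
x2 && !!(x5 && x2) = false && false = false
x2 || x5 = false || false = false
!(x2 || x5) = !false = true
!!(x2 || x5) = !true = false
!!(x2 || x5) || x2 = false || false = false
!(!!(x2 || x5) || x2) = !false = true
!!(!!(x2 || x5) || x2) = !true = false
x2 && x5 = false && false = false
!(x2 && x5) = !false = true
!!(x2 && x5) = !true = false
!!(!!(x2 || x5) || x2) || !!(x2 && x5) = false || false = false
(x2 && !!(x5 && x2)) && (!!(!!(x2 || x5) || x2) || !!(x2 && x5)) = false && false = false
x2 || x5 = false || false = false
x5 && (x2 || x5) = false && false = false
(x5 && (x2 || x5)) && x2 = false && false = false
((x2 && !!(x5 && x2)) && (!!(!!(x2 || x5) || x2) || !!(x2 && x5))) && ((x5 && (x2 || x5)) && x2) = false && false = false
!(x5 || !((x1 || x5) && x1)) && (((x2 && !!(x5 && x2)) && (!!(!!(x2 || x5) || x2) || !!(x2 && x5))) && ((x5 && (x2 || x5)) && x2)) = true && false = false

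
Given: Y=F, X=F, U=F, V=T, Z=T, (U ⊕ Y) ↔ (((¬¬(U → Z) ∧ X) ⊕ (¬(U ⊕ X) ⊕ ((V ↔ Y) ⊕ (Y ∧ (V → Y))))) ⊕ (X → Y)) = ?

T

U ⊕ Y = F ⊕ F = F
U → Z = F → T = T
¬(U → Z) = ¬T = F
¬¬(U → Z) = ¬F = T
¬¬(U → Z) ∧ X = T ∧ F = F
U ⊕ X = F ⊕ F = F
¬(U ⊕ X) = ¬F = T
V ↔ Y = T ↔ F = F
V → Y = T → F = F
Y ∧ (V → Y) = F ∧ F = F
(V ↔ Y) ⊕ (Y ∧ (V → Y)) = F ⊕ F = F
¬(U ⊕ X) ⊕ ((V ↔ Y) ⊕ (Y ∧ (V → Y))) = T ⊕ F = T
(¬¬(U → Z) ∧ X) ⊕ (¬(U ⊕ X) ⊕ ((V ↔ Y) ⊕ (Y ∧ (V → Y)))) = F ⊕ T = T
X → Y = F → F = T
((¬¬(U → Z) ∧ X) ⊕ (¬(U ⊕ X) ⊕ ((V ↔ Y) ⊕ (Y ∧ (V → Y))))) ⊕ (X → Y) = T ⊕ T = F
(U ⊕ Y) ↔ (((¬¬(U → Z) ∧ X) ⊕ (¬(U ⊕ X) ⊕ ((V ↔ Y) ⊕ (Y ∧ (V → Y))))) ⊕ (X → Y)) = F ↔ F = T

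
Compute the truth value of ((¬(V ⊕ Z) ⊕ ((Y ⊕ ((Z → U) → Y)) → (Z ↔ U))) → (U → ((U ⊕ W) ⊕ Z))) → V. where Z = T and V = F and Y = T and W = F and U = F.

F

V ⊕ Z = F ⊕ T = T
¬(V ⊕ Z) = ¬T = F
Z → U = T → F = F
(Z → U) → Y = F → T = T
Y ⊕ ((Z → U) → Y) = T ⊕ T = F
Z ↔ U = T ↔ F = F
(Y ⊕ ((Z → U) → Y)) → (Z ↔ U) = F → F = T
¬(V ⊕ Z) ⊕ ((Y ⊕ ((Z → U) → Y)) → (Z ↔ U)) = F ⊕ T = T
U ⊕ W = F ⊕ F = F
(U ⊕ W) ⊕ Z = F ⊕ T = T
U → ((U ⊕ W) ⊕ Z) = F → T = T
(¬(V ⊕ Z) ⊕ ((Y ⊕ ((Z → U) → Y)) → (Z ↔ U))) → (U → ((U ⊕ W) ⊕ Z)) = T → T = T
((¬(V ⊕ Z) ⊕ ((Y ⊕ ((Z → U) → Y)) → (Z ↔ U))) → (U → ((U ⊕ W) ⊕ Z))) → V = T → F = F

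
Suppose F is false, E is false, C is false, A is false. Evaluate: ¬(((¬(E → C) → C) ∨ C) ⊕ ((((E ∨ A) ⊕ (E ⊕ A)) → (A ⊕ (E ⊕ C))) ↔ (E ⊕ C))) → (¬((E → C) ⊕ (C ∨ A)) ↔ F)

True

E → C = False → False = True
¬(E → C) = ¬True = False
¬(E → C) → C = False → False = True
(¬(E → C) → C) ∨ C = True ∨ False = True
E ∨ A = False ∨ False = False
E ⊕ A = False ⊕ False = False
(E ∨ A) ⊕ (E ⊕ A) = False ⊕ False = False
E ⊕ C = False ⊕ False = False
A ⊕ (E ⊕ C) = False ⊕ False = False
((E ∨ A) ⊕ (E ⊕ A)) → (A ⊕ (E ⊕ C)) = False → False = True
E ⊕ C = False ⊕ False = False
(((E ∨ A) ⊕ (E ⊕ A)) → (A ⊕ (E ⊕ C))) ↔ (E ⊕ C) = True ↔ False = False
((¬(E → C) → C) ∨ C) ⊕ ((((E ∨ A) ⊕ (E ⊕ A)) → (A ⊕ (E ⊕ C))) ↔ (E ⊕ C)) = True ⊕ False = True
¬(((¬(E → C) → C) ∨ C) ⊕ ((((E ∨ A) ⊕ (E ⊕ A)) → (A ⊕ (E ⊕ C))) ↔ (E ⊕ C))) = ¬True = False
E → C = False → False = True
C ∨ A = False ∨ False = False
(E → C) ⊕ (C ∨ A) = True ⊕ False = True
¬((E → C) ⊕ (C ∨ A)) = ¬True = False
¬((E → C) ⊕ (C ∨ A)) ↔ F = False ↔ False = True
¬(((¬(E → C) → C) ∨ C) ⊕ ((((E ∨ A) ⊕ (E ⊕ A)) → (A ⊕ (E ⊕ C))) ↔ (E ⊕ C))) → (¬((E → C) ⊕ (C ∨ A)) ↔ F) = False → True = True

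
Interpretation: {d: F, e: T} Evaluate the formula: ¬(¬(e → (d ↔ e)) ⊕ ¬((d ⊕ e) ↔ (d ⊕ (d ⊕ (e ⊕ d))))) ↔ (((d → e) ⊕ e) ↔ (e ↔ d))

F

d ↔ e = F ↔ T = F
e → (d ↔ e) = T → F = F
¬(e → (d ↔ e)) = ¬F = T
d ⊕ e = F ⊕ T = T
e ⊕ d = T ⊕ F = T
d ⊕ (e ⊕ d) = F ⊕ T = T
d ⊕ (d ⊕ (e ⊕ d)) = F ⊕ T = T
(d ⊕ e) ↔ (d ⊕ (d ⊕ (e ⊕ d))) = T ↔ T = T
¬((d ⊕ e) ↔ (d ⊕ (d ⊕ (e ⊕ d)))) = ¬T = F
¬(e → (d ↔ e)) ⊕ ¬((d ⊕ e) ↔ (d ⊕ (d ⊕ (e ⊕ d)))) = T ⊕ F = T
¬(¬(e → (d ↔ e)) ⊕ ¬((d ⊕ e) ↔ (d ⊕ (d ⊕ (e ⊕ d))))) = ¬T = F
d → e = F → T = T
(d → e) ⊕ e = T ⊕ T = F
e ↔ d = T ↔ F = F
((d → e) ⊕ e) ↔ (e ↔ d) = F ↔ F = T
¬(¬(e → (d ↔ e)) ⊕ ¬((d ⊕ e) ↔ (d ⊕ (d ⊕ (e ⊕ d))))) ↔ (((d → e) ⊕ e) ↔ (e ↔ d)) = F ↔ T = F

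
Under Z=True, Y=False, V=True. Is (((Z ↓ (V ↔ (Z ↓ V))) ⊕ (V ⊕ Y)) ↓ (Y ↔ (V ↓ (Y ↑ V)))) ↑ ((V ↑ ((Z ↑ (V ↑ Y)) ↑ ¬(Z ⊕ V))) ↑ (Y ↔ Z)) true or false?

True

Z ↓ V = True ↓ True = False
V ↔ (Z ↓ V) = True ↔ False = False
Z ↓ (V ↔ (Z ↓ V)) = True ↓ False = False
V ⊕ Y = True ⊕ False = True
(Z ↓ (V ↔ (Z ↓ V))) ⊕ (V ⊕ Y) = False ⊕ True = True
Y ↑ V = False ↑ True = True
V ↓ (Y ↑ V) = True ↓ True = False
Y ↔ (V ↓ (Y ↑ V)) = False ↔ False = True
((Z ↓ (V ↔ (Z ↓ V))) ⊕ (V ⊕ Y)) ↓ (Y ↔ (V ↓ (Y ↑ V))) = True ↓ True = False
V ↑ Y = True ↑ False = True
Z ↑ (V ↑ Y) = True ↑ True = False
Z ⊕ V = True ⊕ True = False
¬(Z ⊕ V) = ¬False = True
(Z ↑ (V ↑ Y)) ↑ ¬(Z ⊕ V) = False ↑ True = True
V ↑ ((Z ↑ (V ↑ Y)) ↑ ¬(Z ⊕ V)) = True ↑ True = False
Y ↔ Z = False ↔ True = False
(V ↑ ((Z ↑ (V ↑ Y)) ↑ ¬(Z ⊕ V))) ↑ (Y ↔ Z) = False ↑ False = True
(((Z ↓ (V ↔ (Z ↓ V))) ⊕ (V ⊕ Y)) ↓ (Y ↔ (V ↓ (Y ↑ V)))) ↑ ((V ↑ ((Z ↑ (V ↑ Y)) ↑ ¬(Z ⊕ V))) ↑ (Y ↔ Z)) = False ↑ True = True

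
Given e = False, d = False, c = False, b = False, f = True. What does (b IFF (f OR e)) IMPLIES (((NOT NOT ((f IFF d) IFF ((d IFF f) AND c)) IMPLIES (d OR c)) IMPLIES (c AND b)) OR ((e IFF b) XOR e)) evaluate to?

True

Substituting e=False, d=False, c=False, b=False, f=True:
f OR e = True OR False = True
b IFF (f OR e) = False IFF True = False
f IFF d = True IFF False = False
d IFF f = False IFF True = False
(d IFF f) AND c = False AND False = False
(f IFF d) IFF ((d IFF f) AND c) = False IFF False = True
NOT ((f IFF d) IFF ((d IFF f) AND c)) = NOT True = False
NOT NOT ((f IFF d) IFF ((d IFF f) AND c)) = NOT False = True
d OR c = False OR False = False
NOT NOT ((f IFF d) IFF ((d IFF f) AND c)) IMPLIES (d OR c) = True IMPLIES False = False
c AND b = False AND False = False
(NOT NOT ((f IFF d) IFF ((d IFF f) AND c)) IMPLIES (d OR c)) IMPLIES (c AND b) = False IMPLIES False = True
e IFF b = False IFF False = True
(e IFF b) XOR e = True XOR False = True
((NOT NOT ((f IFF d) IFF ((d IFF f) AND c)) IMPLIES (d OR c)) IMPLIES (c AND b)) OR ((e IFF b) XOR e) = True OR True = True
(b IFF (f OR e)) IMPLIES (((NOT NOT ((f IFF d) IFF ((d IFF f) AND c)) IMPLIES (d OR c)) IMPLIES (c AND b)) OR ((e IFF b) XOR e)) = False IMPLIES True = True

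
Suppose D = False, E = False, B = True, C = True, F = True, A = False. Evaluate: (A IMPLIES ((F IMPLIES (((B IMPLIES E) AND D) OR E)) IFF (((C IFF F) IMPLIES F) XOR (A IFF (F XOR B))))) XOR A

True

B IMPLIES E = True IMPLIES False = False
(B IMPLIES E) AND D = False AND False = False
((B IMPLIES E) AND D) OR E = False OR False = False
F IMPLIES (((B IMPLIES E) AND D) OR E) = True IMPLIES False = False
C IFF F = True IFF True = True
(C IFF F) IMPLIES F = True IMPLIES True = True
F XOR B = True XOR True = False
A IFF (F XOR B) = False IFF False = True
((C IFF F) IMPLIES F) XOR (A IFF (F XOR B)) = True XOR True = False
(F IMPLIES (((B IMPLIES E) AND D) OR E)) IFF (((C IFF F) IMPLIES F) XOR (A IFF (F XOR B))) = False IFF False = True
A IMPLIES ((F IMPLIES (((B IMPLIES E) AND D) OR E)) IFF (((C IFF F) IMPLIES F) XOR (A IFF (F XOR B)))) = False IMPLIES True = True
(A IMPLIES ((F IMPLIES (((B IMPLIES E) AND D) OR E)) IFF (((C IFF F) IMPLIES F) XOR (A IFF (F XOR B))))) XOR A = True XOR False = True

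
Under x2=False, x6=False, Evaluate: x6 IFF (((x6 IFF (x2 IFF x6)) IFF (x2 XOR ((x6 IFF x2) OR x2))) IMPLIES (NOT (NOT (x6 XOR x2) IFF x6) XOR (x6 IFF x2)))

False

x2 IFF x6 = False IFF False = True
x6 IFF (x2 IFF x6) = False IFF True = False
x6 IFF x2 = False IFF False = True
(x6 IFF x2) OR x2 = True OR False = True
x2 XOR ((x6 IFF x2) OR x2) = False XOR True = True
(x6 IFF (x2 IFF x6)) IFF (x2 XOR ((x6 IFF x2) OR x2)) = False IFF True = False
x6 XOR x2 = False XOR False = False
NOT (x6 XOR x2) = NOT False = True
NOT (x6 XOR x2) IFF x6 = True IFF False = False
NOT (NOT (x6 XOR x2) IFF x6) = NOT False = True
x6 IFF x2 = False IFF False = True
NOT (NOT (x6 XOR x2) IFF x6) XOR (x6 IFF x2) = True XOR True = False
((x6 IFF (x2 IFF x6)) IFF (x2 XOR ((x6 IFF x2) OR x2))) IMPLIES (NOT (NOT (x6 XOR x2) IFF x6) XOR (x6 IFF x2)) = False IMPLIES False = True
x6 IFF (((x6 IFF (x2 IFF x6)) IFF (x2 XOR ((x6 IFF x2) OR x2))) IMPLIES (NOT (NOT (x6 XOR x2) IFF x6) XOR (x6 IFF x2))) = False IFF True = False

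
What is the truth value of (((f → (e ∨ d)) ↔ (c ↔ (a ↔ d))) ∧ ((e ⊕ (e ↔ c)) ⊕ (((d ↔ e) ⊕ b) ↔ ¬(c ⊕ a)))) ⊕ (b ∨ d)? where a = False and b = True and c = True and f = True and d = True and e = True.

True

e ∨ d = True ∨ True = True
f → (e ∨ d) = True → True = True
a ↔ d = False ↔ True = False
c ↔ (a ↔ d) = True ↔ False = False
(f → (e ∨ d)) ↔ (c ↔ (a ↔ d)) = True ↔ False = False
e ↔ c = True ↔ True = True
e ⊕ (e ↔ c) = True ⊕ True = False
d ↔ e = True ↔ True = True
(d ↔ e) ⊕ b = True ⊕ True = False
c ⊕ a = True ⊕ False = True
¬(c ⊕ a) = ¬True = False
((d ↔ e) ⊕ b) ↔ ¬(c ⊕ a) = False ↔ False = True
(e ⊕ (e ↔ c)) ⊕ (((d ↔ e) ⊕ b) ↔ ¬(c ⊕ a)) = False ⊕ True = True
((f → (e ∨ d)) ↔ (c ↔ (a ↔ d))) ∧ ((e ⊕ (e ↔ c)) ⊕ (((d ↔ e) ⊕ b) ↔ ¬(c ⊕ a))) = False ∧ True = False
b ∨ d = True ∨ True = True
(((f → (e ∨ d)) ↔ (c ↔ (a ↔ d))) ∧ ((e ⊕ (e ↔ c)) ⊕ (((d ↔ e) ⊕ b) ↔ ¬(c ⊕ a)))) ⊕ (b ∨ d) = False ⊕ True = True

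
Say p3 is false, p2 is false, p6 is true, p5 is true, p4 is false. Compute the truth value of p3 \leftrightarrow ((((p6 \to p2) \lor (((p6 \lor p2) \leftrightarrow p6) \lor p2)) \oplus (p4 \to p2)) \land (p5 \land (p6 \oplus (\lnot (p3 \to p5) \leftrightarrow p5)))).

p6 \to p2 = T \to F = F
p6 \lor p2 = T \lor F = T
(p6 \lor p2) \leftrightarrow p6 = T \leftrightarrow T = T
((p6 \lor p2) \leftrightarrow p6) \lor p2 = T \lor F = T
(p6 \to p2) \lor (((p6 \lor p2) \leftrightarrow p6) \lor p2) = F \lor T = T
p4 \to p2 = F \to F = T
((p6 \to p2) \lor (((p6 \lor p2) \leftrightarrow p6) \lor p2)) \oplus (p4 \to p2) = T \oplus T = F
p3 \to p5 = F \to T = T
\lnot (p3 \to p5) = \lnot T = F
\lnot (p3 \to p5) \leftrightarrow p5 = F \leftrightarrow T = F
p6 \oplus (\lnot (p3 \to p5) \leftrightarrow p5) = T \oplus F = T
p5 \land (p6 \oplus (\lnot (p3 \to p5) \leftrightarrow p5)) = T \land T = T
(((p6 \to p2) \lor (((p6 \lor p2) \leftrightarrow p6) \lor p2)) \oplus (p4 \to p2)) \land (p5 \land (p6 \oplus (\lnot (p3 \to p5) \leftrightarrow p5))) = F \land T = F
p3 \leftrightarrow ((((p6 \to p2) \lor (((p6 \lor p2) \leftrightarrow p6) \lor p2)) \oplus (p4 \to p2)) \land (p5 \land (p6 \oplus (\lnot (p3 \to p5) \leftrightarrow p5)))) = F \leftrightarrow F = T

T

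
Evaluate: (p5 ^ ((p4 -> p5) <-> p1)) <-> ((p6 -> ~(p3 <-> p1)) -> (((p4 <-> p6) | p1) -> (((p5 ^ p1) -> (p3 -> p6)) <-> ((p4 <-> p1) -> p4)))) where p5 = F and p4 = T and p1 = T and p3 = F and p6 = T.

p4 -> p5 = T -> F = F
(p4 -> p5) <-> p1 = F <-> T = F
p5 ^ ((p4 -> p5) <-> p1) = F ^ F = F
p3 <-> p1 = F <-> T = F
~(p3 <-> p1) = ~F = T
p6 -> ~(p3 <-> p1) = T -> T = T
p4 <-> p6 = T <-> T = T
(p4 <-> p6) | p1 = T | T = T
p5 ^ p1 = F ^ T = T
p3 -> p6 = F -> T = T
(p5 ^ p1) -> (p3 -> p6) = T -> T = T
p4 <-> p1 = T <-> T = T
(p4 <-> p1) -> p4 = T -> T = T
((p5 ^ p1) -> (p3 -> p6)) <-> ((p4 <-> p1) -> p4) = T <-> T = T
((p4 <-> p6) | p1) -> (((p5 ^ p1) -> (p3 -> p6)) <-> ((p4 <-> p1) -> p4)) = T -> T = T
(p6 -> ~(p3 <-> p1)) -> (((p4 <-> p6) | p1) -> (((p5 ^ p1) -> (p3 -> p6)) <-> ((p4 <-> p1) -> p4))) = T -> T = T
(p5 ^ ((p4 -> p5) <-> p1)) <-> ((p6 -> ~(p3 <-> p1)) -> (((p4 <-> p6) | p1) -> (((p5 ^ p1) -> (p3 -> p6)) <-> ((p4 <-> p1) -> p4)))) = F <-> T = F

F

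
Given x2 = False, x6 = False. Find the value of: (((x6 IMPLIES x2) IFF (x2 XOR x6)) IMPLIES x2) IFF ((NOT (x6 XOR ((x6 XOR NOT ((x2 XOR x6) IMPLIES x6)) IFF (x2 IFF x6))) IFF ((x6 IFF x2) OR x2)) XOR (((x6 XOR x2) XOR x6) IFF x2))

False

Substituting x2=False, x6=False:
x6 IMPLIES x2 = False IMPLIES False = True
x2 XOR x6 = False XOR False = False
(x6 IMPLIES x2) IFF (x2 XOR x6) = True IFF False = False
((x6 IMPLIES x2) IFF (x2 XOR x6)) IMPLIES x2 = False IMPLIES False = True
x2 XOR x6 = False XOR False = False
(x2 XOR x6) IMPLIES x6 = False IMPLIES False = True
NOT ((x2 XOR x6) IMPLIES x6) = NOT True = False
x6 XOR NOT ((x2 XOR x6) IMPLIES x6) = False XOR False = False
x2 IFF x6 = False IFF False = True
(x6 XOR NOT ((x2 XOR x6) IMPLIES x6)) IFF (x2 IFF x6) = False IFF True = False
x6 XOR ((x6 XOR NOT ((x2 XOR x6) IMPLIES x6)) IFF (x2 IFF x6)) = False XOR False = False
NOT (x6 XOR ((x6 XOR NOT ((x2 XOR x6) IMPLIES x6)) IFF (x2 IFF x6))) = NOT False = True
x6 IFF x2 = False IFF False = True
(x6 IFF x2) OR x2 = True OR False = True
NOT (x6 XOR ((x6 XOR NOT ((x2 XOR x6) IMPLIES x6)) IFF (x2 IFF x6))) IFF ((x6 IFF x2) OR x2) = True IFF True = True
x6 XOR x2 = False XOR False = False
(x6 XOR x2) XOR x6 = False XOR False = False
((x6 XOR x2) XOR x6) IFF x2 = False IFF False = True
(NOT (x6 XOR ((x6 XOR NOT ((x2 XOR x6) IMPLIES x6)) IFF (x2 IFF x6))) IFF ((x6 IFF x2) OR x2)) XOR (((x6 XOR x2) XOR x6) IFF x2) = True XOR True = False
(((x6 IMPLIES x2) IFF (x2 XOR x6)) IMPLIES x2) IFF ((NOT (x6 XOR ((x6 XOR NOT ((x2 XOR x6) IMPLIES x6)) IFF (x2 IFF x6))) IFF ((x6 IFF x2) OR x2)) XOR (((x6 XOR x2) XOR x6) IFF x2)) = True IFF False = False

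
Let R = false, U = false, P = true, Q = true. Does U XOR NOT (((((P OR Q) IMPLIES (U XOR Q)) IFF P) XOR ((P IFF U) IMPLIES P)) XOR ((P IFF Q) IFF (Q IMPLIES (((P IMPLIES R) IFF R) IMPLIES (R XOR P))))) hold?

false

P OR Q = true OR true = true
U XOR Q = false XOR true = true
(P OR Q) IMPLIES (U XOR Q) = true IMPLIES true = true
((P OR Q) IMPLIES (U XOR Q)) IFF P = true IFF true = true
P IFF U = true IFF false = false
(P IFF U) IMPLIES P = false IMPLIES true = true
(((P OR Q) IMPLIES (U XOR Q)) IFF P) XOR ((P IFF U) IMPLIES P) = true XOR true = false
P IFF Q = true IFF true = true
P IMPLIES R = true IMPLIES false = false
(P IMPLIES R) IFF R = false IFF false = true
R XOR P = false XOR true = true
((P IMPLIES R) IFF R) IMPLIES (R XOR P) = true IMPLIES true = true
Q IMPLIES (((P IMPLIES R) IFF R) IMPLIES (R XOR P)) = true IMPLIES true = true
(P IFF Q) IFF (Q IMPLIES (((P IMPLIES R) IFF R) IMPLIES (R XOR P))) = true IFF true = true
((((P OR Q) IMPLIES (U XOR Q)) IFF P) XOR ((P IFF U) IMPLIES P)) XOR ((P IFF Q) IFF (Q IMPLIES (((P IMPLIES R) IFF R) IMPLIES (R XOR P)))) = false XOR true = true
NOT (((((P OR Q) IMPLIES (U XOR Q)) IFF P) XOR ((P IFF U) IMPLIES P)) XOR ((P IFF Q) IFF (Q IMPLIES (((P IMPLIES R) IFF R) IMPLIES (R XOR P))))) = NOT true = false
U XOR NOT (((((P OR Q) IMPLIES (U XOR Q)) IFF P) XOR ((P IFF U) IMPLIES P)) XOR ((P IFF Q) IFF (Q IMPLIES (((P IMPLIES R) IFF R) IMPLIES (R XOR P))))) = false XOR false = false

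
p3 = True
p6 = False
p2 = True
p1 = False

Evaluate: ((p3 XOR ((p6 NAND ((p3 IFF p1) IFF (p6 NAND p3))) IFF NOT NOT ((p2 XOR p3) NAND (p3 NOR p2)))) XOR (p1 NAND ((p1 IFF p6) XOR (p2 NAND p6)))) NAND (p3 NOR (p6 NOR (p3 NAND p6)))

True

p3 IFF p1 = True IFF False = False
p6 NAND p3 = False NAND True = True
(p3 IFF p1) IFF (p6 NAND p3) = False IFF True = False
p6 NAND ((p3 IFF p1) IFF (p6 NAND p3)) = False NAND False = True
p2 XOR p3 = True XOR True = False
p3 NOR p2 = True NOR True = False
(p2 XOR p3) NAND (p3 NOR p2) = False NAND False = True
NOT ((p2 XOR p3) NAND (p3 NOR p2)) = NOT True = False
NOT NOT ((p2 XOR p3) NAND (p3 NOR p2)) = NOT False = True
(p6 NAND ((p3 IFF p1) IFF (p6 NAND p3))) IFF NOT NOT ((p2 XOR p3) NAND (p3 NOR p2)) = True IFF True = True
p3 XOR ((p6 NAND ((p3 IFF p1) IFF (p6 NAND p3))) IFF NOT NOT ((p2 XOR p3) NAND (p3 NOR p2))) = True XOR True = False
p1 IFF p6 = False IFF False = True
p2 NAND p6 = True NAND False = True
(p1 IFF p6) XOR (p2 NAND p6) = True XOR True = False
p1 NAND ((p1 IFF p6) XOR (p2 NAND p6)) = False NAND False = True
(p3 XOR ((p6 NAND ((p3 IFF p1) IFF (p6 NAND p3))) IFF NOT NOT ((p2 XOR p3) NAND (p3 NOR p2)))) XOR (p1 NAND ((p1 IFF p6) XOR (p2 NAND p6))) = False XOR True = True
p3 NAND p6 = True NAND False = True
p6 NOR (p3 NAND p6) = False NOR True = False
p3 NOR (p6 NOR (p3 NAND p6)) = True NOR False = False
((p3 XOR ((p6 NAND ((p3 IFF p1) IFF (p6 NAND p3))) IFF NOT NOT ((p2 XOR p3) NAND (p3 NOR p2)))) XOR (p1 NAND ((p1 IFF p6) XOR (p2 NAND p6)))) NAND (p3 NOR (p6 NOR (p3 NAND p6))) = True NAND False = True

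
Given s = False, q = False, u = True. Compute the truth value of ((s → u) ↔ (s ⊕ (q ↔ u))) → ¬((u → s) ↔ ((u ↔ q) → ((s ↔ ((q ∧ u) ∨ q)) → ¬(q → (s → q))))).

Substituting s=False, q=False, u=True:
s → u = False → True = True
q ↔ u = False ↔ True = False
s ⊕ (q ↔ u) = False ⊕ False = False
(s → u) ↔ (s ⊕ (q ↔ u)) = True ↔ False = False
u → s = True → False = False
u ↔ q = True ↔ False = False
q ∧ u = False ∧ True = False
(q ∧ u) ∨ q = False ∨ False = False
s ↔ ((q ∧ u) ∨ q) = False ↔ False = True
s → q = False → False = True
q → (s → q) = False → True = True
¬(q → (s → q)) = ¬True = False
(s ↔ ((q ∧ u) ∨ q)) → ¬(q → (s → q)) = True → False = False
(u ↔ q) → ((s ↔ ((q ∧ u) ∨ q)) → ¬(q → (s → q))) = False → False = True
(u → s) ↔ ((u ↔ q) → ((s ↔ ((q ∧ u) ∨ q)) → ¬(q → (s → q)))) = False ↔ True = False
¬((u → s) ↔ ((u ↔ q) → ((s ↔ ((q ∧ u) ∨ q)) → ¬(q → (s → q))))) = ¬False = True
((s → u) ↔ (s ⊕ (q ↔ u))) → ¬((u → s) ↔ ((u ↔ q) → ((s ↔ ((q ∧ u) ∨ q)) → ¬(q → (s → q))))) = False → True = True

True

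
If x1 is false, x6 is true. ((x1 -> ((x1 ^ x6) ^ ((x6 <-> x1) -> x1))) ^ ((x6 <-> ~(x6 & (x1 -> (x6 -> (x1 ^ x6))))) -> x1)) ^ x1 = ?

False

Substituting x1=False, x6=True:
x1 ^ x6 = False ^ True = True
x6 <-> x1 = True <-> False = False
(x6 <-> x1) -> x1 = False -> False = True
(x1 ^ x6) ^ ((x6 <-> x1) -> x1) = True ^ True = False
x1 -> ((x1 ^ x6) ^ ((x6 <-> x1) -> x1)) = False -> False = True
x1 ^ x6 = False ^ True = True
x6 -> (x1 ^ x6) = True -> True = True
x1 -> (x6 -> (x1 ^ x6)) = False -> True = True
x6 & (x1 -> (x6 -> (x1 ^ x6))) = True & True = True
~(x6 & (x1 -> (x6 -> (x1 ^ x6)))) = ~True = False
x6 <-> ~(x6 & (x1 -> (x6 -> (x1 ^ x6)))) = True <-> False = False
(x6 <-> ~(x6 & (x1 -> (x6 -> (x1 ^ x6))))) -> x1 = False -> False = True
(x1 -> ((x1 ^ x6) ^ ((x6 <-> x1) -> x1))) ^ ((x6 <-> ~(x6 & (x1 -> (x6 -> (x1 ^ x6))))) -> x1) = True ^ True = False
((x1 -> ((x1 ^ x6) ^ ((x6 <-> x1) -> x1))) ^ ((x6 <-> ~(x6 & (x1 -> (x6 -> (x1 ^ x6))))) -> x1)) ^ x1 = False ^ False = False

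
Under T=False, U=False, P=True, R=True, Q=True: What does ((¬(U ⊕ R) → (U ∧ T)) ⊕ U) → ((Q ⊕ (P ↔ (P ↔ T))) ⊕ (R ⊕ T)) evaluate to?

U ⊕ R = False ⊕ True = True
¬(U ⊕ R) = ¬True = False
U ∧ T = False ∧ False = False
¬(U ⊕ R) → (U ∧ T) = False → False = True
(¬(U ⊕ R) → (U ∧ T)) ⊕ U = True ⊕ False = True
P ↔ T = True ↔ False = False
P ↔ (P ↔ T) = True ↔ False = False
Q ⊕ (P ↔ (P ↔ T)) = True ⊕ False = True
R ⊕ T = True ⊕ False = True
(Q ⊕ (P ↔ (P ↔ T))) ⊕ (R ⊕ T) = True ⊕ True = False
((¬(U ⊕ R) → (U ∧ T)) ⊕ U) → ((Q ⊕ (P ↔ (P ↔ T))) ⊕ (R ⊕ T)) = True → False = False

False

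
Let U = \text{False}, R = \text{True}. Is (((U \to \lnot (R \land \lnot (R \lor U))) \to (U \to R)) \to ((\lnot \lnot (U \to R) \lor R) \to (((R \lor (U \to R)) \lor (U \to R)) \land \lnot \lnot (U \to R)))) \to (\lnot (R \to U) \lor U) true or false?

\text{True}

Substituting U=\text{False}, R=\text{True}:
R \lor U = \text{True} \lor \text{False} = \text{True}
\lnot (R \lor U) = \lnot \text{True} = \text{False}
R \land \lnot (R \lor U) = \text{True} \land \text{False} = \text{False}
\lnot (R \land \lnot (R \lor U)) = \lnot \text{False} = \text{True}
U \to \lnot (R \land \lnot (R \lor U)) = \text{False} \to \text{True} = \text{True}
U \to R = \text{False} \to \text{True} = \text{True}
(U \to \lnot (R \land \lnot (R \lor U))) \to (U \to R) = \text{True} \to \text{True} = \text{True}
U \to R = \text{False} \to \text{True} = \text{True}
\lnot (U \to R) = \lnot \text{True} = \text{False}
\lnot \lnot (U \to R) = \lnot \text{False} = \text{True}
\lnot \lnot (U \to R) \lor R = \text{True} \lor \text{True} = \text{True}
U \to R = \text{False} \to \text{True} = \text{True}
R \lor (U \to R) = \text{True} \lor \text{True} = \text{True}
U \to R = \text{False} \to \text{True} = \text{True}
(R \lor (U \to R)) \lor (U \to R) = \text{True} \lor \text{True} = \text{True}
U \to R = \text{False} \to \text{True} = \text{True}
\lnot (U \to R) = \lnot \text{True} = \text{False}
\lnot \lnot (U \to R) = \lnot \text{False} = \text{True}
((R \lor (U \to R)) \lor (U \to R)) \land \lnot \lnot (U \to R) = \text{True} \land \text{True} = \text{True}
(\lnot \lnot (U \to R) \lor R) \to (((R \lor (U \to R)) \lor (U \to R)) \land \lnot \lnot (U \to R)) = \text{True} \to \text{True} = \text{True}
((U \to \lnot (R \land \lnot (R \lor U))) \to (U \to R)) \to ((\lnot \lnot (U \to R) \lor R) \to (((R \lor (U \to R)) \lor (U \to R)) \land \lnot \lnot (U \to R))) = \text{True} \to \text{True} = \text{True}
R \to U = \text{True} \to \text{False} = \text{False}
\lnot (R \to U) = \lnot \text{False} = \text{True}
\lnot (R \to U) \lor U = \text{True} \lor \text{False} = \text{True}
(((U \to \lnot (R \land \lnot (R \lor U))) \to (U \to R)) \to ((\lnot \lnot (U \to R) \lor R) \to (((R \lor (U \to R)) \lor (U \to R)) \land \lnot \lnot (U \to R)))) \to (\lnot (R \to U) \lor U) = \text{True} \to \text{True} = \text{True}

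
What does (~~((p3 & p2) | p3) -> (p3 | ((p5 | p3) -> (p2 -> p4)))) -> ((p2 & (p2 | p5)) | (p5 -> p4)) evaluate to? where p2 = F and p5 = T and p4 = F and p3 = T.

F

p3 & p2 = T & F = F
(p3 & p2) | p3 = F | T = T
~((p3 & p2) | p3) = ~T = F
~~((p3 & p2) | p3) = ~F = T
p5 | p3 = T | T = T
p2 -> p4 = F -> F = T
(p5 | p3) -> (p2 -> p4) = T -> T = T
p3 | ((p5 | p3) -> (p2 -> p4)) = T | T = T
~~((p3 & p2) | p3) -> (p3 | ((p5 | p3) -> (p2 -> p4))) = T -> T = T
p2 | p5 = F | T = T
p2 & (p2 | p5) = F & T = F
p5 -> p4 = T -> F = F
(p2 & (p2 | p5)) | (p5 -> p4) = F | F = F
(~~((p3 & p2) | p3) -> (p3 | ((p5 | p3) -> (p2 -> p4)))) -> ((p2 & (p2 | p5)) | (p5 -> p4)) = T -> F = F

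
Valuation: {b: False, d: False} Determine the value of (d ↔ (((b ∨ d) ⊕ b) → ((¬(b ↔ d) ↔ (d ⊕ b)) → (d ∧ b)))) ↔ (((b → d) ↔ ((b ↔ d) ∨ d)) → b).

True

Substituting b=False, d=False:
b ∨ d = False ∨ False = False
(b ∨ d) ⊕ b = False ⊕ False = False
b ↔ d = False ↔ False = True
¬(b ↔ d) = ¬True = False
d ⊕ b = False ⊕ False = False
¬(b ↔ d) ↔ (d ⊕ b) = False ↔ False = True
d ∧ b = False ∧ False = False
(¬(b ↔ d) ↔ (d ⊕ b)) → (d ∧ b) = True → False = False
((b ∨ d) ⊕ b) → ((¬(b ↔ d) ↔ (d ⊕ b)) → (d ∧ b)) = False → False = True
d ↔ (((b ∨ d) ⊕ b) → ((¬(b ↔ d) ↔ (d ⊕ b)) → (d ∧ b))) = False ↔ True = False
b → d = False → False = True
b ↔ d = False ↔ False = True
(b ↔ d) ∨ d = True ∨ False = True
(b → d) ↔ ((b ↔ d) ∨ d) = True ↔ True = True
((b → d) ↔ ((b ↔ d) ∨ d)) → b = True → False = False
(d ↔ (((b ∨ d) ⊕ b) → ((¬(b ↔ d) ↔ (d ⊕ b)) → (d ∧ b)))) ↔ (((b → d) ↔ ((b ↔ d) ∨ d)) → b) = False ↔ False = True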